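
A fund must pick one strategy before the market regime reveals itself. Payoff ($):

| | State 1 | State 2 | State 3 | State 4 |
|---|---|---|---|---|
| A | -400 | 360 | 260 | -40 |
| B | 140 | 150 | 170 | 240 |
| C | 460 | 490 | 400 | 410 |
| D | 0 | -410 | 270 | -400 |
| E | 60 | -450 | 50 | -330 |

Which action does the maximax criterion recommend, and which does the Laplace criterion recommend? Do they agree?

Row maxima: A=360, B=240, C=490, D=270, E=60
Best best-case = 490 → C.
Row averages: A=45, B=175, C=440, D=-135, E=-167.5
Highest average = 440 → C.

maximax → C; laplace → C (agree)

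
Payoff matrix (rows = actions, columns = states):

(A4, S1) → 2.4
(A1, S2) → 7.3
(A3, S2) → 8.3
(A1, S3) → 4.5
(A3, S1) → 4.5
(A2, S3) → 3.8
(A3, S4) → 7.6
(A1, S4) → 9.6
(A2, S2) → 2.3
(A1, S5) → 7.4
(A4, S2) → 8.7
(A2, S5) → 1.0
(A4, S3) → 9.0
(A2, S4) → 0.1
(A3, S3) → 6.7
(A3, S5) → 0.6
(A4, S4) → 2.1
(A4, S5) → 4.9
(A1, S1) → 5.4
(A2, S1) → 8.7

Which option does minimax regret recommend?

Column bests: S1=8.7, S2=8.7, S3=9.0, S4=9.6, S5=7.4.
A1 regrets: 3.3, 1.4, 4.5, 0.0, 0.0 → max 4.5
A2 regrets: 0.0, 6.4, 5.2, 9.5, 6.4 → max 9.5
A3 regrets: 4.2, 0.4, 2.3, 2.0, 6.8 → max 6.8
A4 regrets: 6.3, 0.0, 0.0, 7.5, 2.5 → max 7.5
Smallest max regret = 4.5 → A1.

A1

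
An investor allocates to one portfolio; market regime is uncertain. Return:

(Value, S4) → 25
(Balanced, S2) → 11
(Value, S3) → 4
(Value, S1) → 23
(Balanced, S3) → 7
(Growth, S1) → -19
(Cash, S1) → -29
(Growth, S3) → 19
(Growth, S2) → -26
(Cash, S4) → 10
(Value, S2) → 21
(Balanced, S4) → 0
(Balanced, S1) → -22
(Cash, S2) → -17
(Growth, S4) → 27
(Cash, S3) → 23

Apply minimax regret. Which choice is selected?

Value

Column bests: S1=23, S2=21, S3=23, S4=27.
Value regrets: 0, 0, 19, 2 → max 19
Balanced regrets: 45, 10, 16, 27 → max 45
Cash regrets: 52, 38, 0, 17 → max 52
Growth regrets: 42, 47, 4, 0 → max 47
Smallest max regret = 19 → Value.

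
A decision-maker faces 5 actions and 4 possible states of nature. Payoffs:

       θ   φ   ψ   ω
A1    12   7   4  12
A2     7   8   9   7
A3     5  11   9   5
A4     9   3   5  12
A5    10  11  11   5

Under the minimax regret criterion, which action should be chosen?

Column bests: θ=12, φ=11, ψ=11, ω=12.
A1 regrets: 0, 4, 7, 0 → max 7
A2 regrets: 5, 3, 2, 5 → max 5
A3 regrets: 7, 0, 2, 7 → max 7
A4 regrets: 3, 8, 6, 0 → max 8
A5 regrets: 2, 0, 0, 7 → max 7
Smallest max regret = 5 → A2.

A2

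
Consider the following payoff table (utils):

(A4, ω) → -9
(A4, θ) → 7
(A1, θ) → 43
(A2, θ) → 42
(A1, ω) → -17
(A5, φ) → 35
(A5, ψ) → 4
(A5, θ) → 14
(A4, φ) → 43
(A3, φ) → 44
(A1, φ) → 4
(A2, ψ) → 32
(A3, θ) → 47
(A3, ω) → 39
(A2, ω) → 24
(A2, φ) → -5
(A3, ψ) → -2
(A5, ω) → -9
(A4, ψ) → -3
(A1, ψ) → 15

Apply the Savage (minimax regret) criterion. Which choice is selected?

Column bests: θ=47, φ=44, ψ=32, ω=39.
A1 regrets: 4, 40, 17, 56 → max 56
A2 regrets: 5, 49, 0, 15 → max 49
A3 regrets: 0, 0, 34, 0 → max 34
A4 regrets: 40, 1, 35, 48 → max 48
A5 regrets: 33, 9, 28, 48 → max 48
Smallest max regret = 34 → A3.

A3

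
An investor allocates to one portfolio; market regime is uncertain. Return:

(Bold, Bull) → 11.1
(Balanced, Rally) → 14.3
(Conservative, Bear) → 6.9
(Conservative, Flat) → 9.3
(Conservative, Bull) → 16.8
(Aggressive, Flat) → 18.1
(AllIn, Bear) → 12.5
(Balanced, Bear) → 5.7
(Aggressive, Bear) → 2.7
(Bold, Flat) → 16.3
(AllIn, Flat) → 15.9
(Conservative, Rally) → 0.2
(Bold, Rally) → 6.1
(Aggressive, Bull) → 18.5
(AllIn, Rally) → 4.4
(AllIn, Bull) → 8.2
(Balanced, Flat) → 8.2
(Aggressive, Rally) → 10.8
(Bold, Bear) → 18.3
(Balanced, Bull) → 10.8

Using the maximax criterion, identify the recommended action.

Row maxima: Conservative=16.8, Balanced=14.3, Aggressive=18.5, Bold=18.3, AllIn=15.9
Best best-case = 18.5 → Aggressive.

Aggressive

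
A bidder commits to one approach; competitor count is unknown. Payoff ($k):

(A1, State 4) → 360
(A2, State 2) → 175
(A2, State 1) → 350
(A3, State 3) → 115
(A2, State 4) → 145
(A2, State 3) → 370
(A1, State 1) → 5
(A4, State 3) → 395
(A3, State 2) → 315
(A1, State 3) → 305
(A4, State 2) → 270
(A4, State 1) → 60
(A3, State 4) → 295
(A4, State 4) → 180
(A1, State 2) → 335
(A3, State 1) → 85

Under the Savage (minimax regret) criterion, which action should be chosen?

A2

Column bests: State 1=350, State 2=335, State 3=395, State 4=360.
A1 regrets: 345, 0, 90, 0 → max 345
A2 regrets: 0, 160, 25, 215 → max 215
A3 regrets: 265, 20, 280, 65 → max 280
A4 regrets: 290, 65, 0, 180 → max 290
Smallest max regret = 215 → A2.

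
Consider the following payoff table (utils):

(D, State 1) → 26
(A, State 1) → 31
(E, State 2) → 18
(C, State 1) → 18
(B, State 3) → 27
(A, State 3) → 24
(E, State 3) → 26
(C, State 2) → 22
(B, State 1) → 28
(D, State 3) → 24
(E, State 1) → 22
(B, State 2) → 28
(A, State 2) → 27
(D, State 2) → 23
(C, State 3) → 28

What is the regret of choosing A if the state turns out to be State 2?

Best payoff under State 2 is 28.
Regret = 28 − 27 = 1.

1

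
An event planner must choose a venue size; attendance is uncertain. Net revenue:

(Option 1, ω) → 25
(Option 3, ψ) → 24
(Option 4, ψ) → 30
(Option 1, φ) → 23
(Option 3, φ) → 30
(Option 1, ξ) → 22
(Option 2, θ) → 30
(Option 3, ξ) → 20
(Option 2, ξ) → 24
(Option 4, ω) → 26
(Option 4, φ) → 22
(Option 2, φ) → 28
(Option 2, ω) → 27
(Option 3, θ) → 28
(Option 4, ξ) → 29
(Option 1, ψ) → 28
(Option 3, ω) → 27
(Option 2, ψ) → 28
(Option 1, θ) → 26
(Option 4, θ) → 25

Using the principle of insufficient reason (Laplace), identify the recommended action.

Option 2

Row averages: Option 1=24.8, Option 2=27.4, Option 3=25.8, Option 4=26.4
Highest average = 27.4 → Option 2.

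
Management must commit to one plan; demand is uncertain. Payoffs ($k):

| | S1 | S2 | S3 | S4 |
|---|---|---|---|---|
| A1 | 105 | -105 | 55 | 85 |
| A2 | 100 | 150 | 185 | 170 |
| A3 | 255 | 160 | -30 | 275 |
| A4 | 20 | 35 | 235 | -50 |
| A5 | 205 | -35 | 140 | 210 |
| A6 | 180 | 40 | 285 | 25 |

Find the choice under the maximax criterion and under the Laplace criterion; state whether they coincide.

Row maxima: A1=105, A2=185, A3=275, A4=235, A5=210, A6=285
Best best-case = 285 → A6.
Row averages: A1=35, A2=151.25, A3=165, A4=60, A5=130, A6=132.5
Highest average = 165 → A3.

maximax → A6; laplace → A3 (disagree)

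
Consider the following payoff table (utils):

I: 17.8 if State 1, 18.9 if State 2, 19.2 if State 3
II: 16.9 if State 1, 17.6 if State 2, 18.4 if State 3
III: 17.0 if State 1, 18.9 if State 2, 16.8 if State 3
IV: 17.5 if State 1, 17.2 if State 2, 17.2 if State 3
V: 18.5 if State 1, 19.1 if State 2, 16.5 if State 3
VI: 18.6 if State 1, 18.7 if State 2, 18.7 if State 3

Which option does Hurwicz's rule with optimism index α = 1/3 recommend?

VI

I: 1/3·19.2 + 2/3·17.8 = 274/15
II: 1/3·18.4 + 2/3·16.9 = 17.4
III: 1/3·18.9 + 2/3·16.8 = 17.5
IV: 1/3·17.5 + 2/3·17.2 = 17.3
V: 1/3·19.1 + 2/3·16.5 = 521/30
VI: 1/3·18.7 + 2/3·18.6 = 559/30
Highest Hurwicz score = 559/30 → VI.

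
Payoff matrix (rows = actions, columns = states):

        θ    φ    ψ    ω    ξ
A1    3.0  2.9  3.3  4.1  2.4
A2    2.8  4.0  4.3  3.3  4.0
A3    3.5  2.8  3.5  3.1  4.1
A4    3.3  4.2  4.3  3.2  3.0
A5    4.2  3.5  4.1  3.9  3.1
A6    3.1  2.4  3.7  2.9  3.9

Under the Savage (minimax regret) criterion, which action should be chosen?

Column bests: θ=4.2, φ=4.2, ψ=4.3, ω=4.1, ξ=4.1.
A1 regrets: 1.2, 1.3, 1.0, 0.0, 1.7 → max 1.7
A2 regrets: 1.4, 0.2, 0.0, 0.8, 0.1 → max 1.4
A3 regrets: 0.7, 1.4, 0.8, 1.0, 0.0 → max 1.4
A4 regrets: 0.9, 0.0, 0.0, 0.9, 1.1 → max 1.1
A5 regrets: 0.0, 0.7, 0.2, 0.2, 1.0 → max 1.0
A6 regrets: 1.1, 1.8, 0.6, 1.2, 0.2 → max 1.8
Smallest max regret = 1.0 → A5.

A5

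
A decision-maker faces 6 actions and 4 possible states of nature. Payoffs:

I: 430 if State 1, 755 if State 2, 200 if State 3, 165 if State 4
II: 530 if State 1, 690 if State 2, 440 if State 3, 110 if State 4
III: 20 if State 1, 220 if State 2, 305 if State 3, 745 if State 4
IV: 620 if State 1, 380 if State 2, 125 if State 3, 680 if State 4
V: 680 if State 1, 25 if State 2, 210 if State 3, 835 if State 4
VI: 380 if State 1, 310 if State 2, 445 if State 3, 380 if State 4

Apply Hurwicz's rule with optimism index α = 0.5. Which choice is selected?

I: 0.5·755 + 0.5·165 = 460
II: 0.5·690 + 0.5·110 = 400
III: 0.5·745 + 0.5·20 = 382.5
IV: 0.5·680 + 0.5·125 = 402.5
V: 0.5·835 + 0.5·25 = 430
VI: 0.5·445 + 0.5·310 = 377.5
Highest Hurwicz score = 460 → I.

I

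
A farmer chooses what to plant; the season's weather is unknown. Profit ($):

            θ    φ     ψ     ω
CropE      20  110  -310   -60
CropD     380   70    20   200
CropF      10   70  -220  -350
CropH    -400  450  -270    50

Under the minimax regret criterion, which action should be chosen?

CropE

Column bests: θ=380, φ=450, ψ=20, ω=200.
CropE regrets: 360, 340, 330, 260 → max 360
CropD regrets: 0, 380, 0, 0 → max 380
CropF regrets: 370, 380, 240, 550 → max 550
CropH regrets: 780, 0, 290, 150 → max 780
Smallest max regret = 360 → CropE.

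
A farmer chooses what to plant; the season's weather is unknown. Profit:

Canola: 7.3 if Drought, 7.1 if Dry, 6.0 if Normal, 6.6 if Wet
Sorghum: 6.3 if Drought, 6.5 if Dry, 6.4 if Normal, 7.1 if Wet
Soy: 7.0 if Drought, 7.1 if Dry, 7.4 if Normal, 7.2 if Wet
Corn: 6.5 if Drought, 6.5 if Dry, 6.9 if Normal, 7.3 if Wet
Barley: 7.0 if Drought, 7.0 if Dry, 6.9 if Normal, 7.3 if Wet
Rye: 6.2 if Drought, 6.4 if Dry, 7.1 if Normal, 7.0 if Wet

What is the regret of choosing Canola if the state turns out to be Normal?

Best payoff under Normal is 7.4.
Regret = 7.4 − 6.0 = 1.4.

1.4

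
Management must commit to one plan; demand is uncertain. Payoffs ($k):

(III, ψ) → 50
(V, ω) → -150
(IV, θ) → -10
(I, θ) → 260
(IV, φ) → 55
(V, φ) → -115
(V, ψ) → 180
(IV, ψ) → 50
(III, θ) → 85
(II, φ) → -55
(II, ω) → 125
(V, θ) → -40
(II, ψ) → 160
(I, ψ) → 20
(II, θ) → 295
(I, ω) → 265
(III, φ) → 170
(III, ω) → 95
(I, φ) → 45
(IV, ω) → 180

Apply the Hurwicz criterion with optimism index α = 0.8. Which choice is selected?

I: 0.8·265 + 0.2·20 = 216
II: 0.8·295 + 0.2·(-55) = 225
III: 0.8·170 + 0.2·50 = 146
IV: 0.8·180 + 0.2·(-10) = 142
V: 0.8·180 + 0.2·(-150) = 114
Highest Hurwicz score = 225 → II.

II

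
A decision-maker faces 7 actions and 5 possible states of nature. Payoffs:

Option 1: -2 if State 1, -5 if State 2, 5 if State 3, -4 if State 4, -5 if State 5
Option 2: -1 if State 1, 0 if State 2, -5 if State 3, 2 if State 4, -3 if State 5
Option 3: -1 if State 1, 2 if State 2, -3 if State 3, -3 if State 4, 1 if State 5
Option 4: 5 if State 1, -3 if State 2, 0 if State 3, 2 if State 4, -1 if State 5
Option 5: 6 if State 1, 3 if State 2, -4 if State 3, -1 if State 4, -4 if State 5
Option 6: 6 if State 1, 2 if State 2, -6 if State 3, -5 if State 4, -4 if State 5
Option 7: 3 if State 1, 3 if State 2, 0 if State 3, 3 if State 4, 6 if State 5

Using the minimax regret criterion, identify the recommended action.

Column bests: State 1=6, State 2=3, State 3=5, State 4=3, State 5=6.
Option 1 regrets: 8, 8, 0, 7, 11 → max 11
Option 2 regrets: 7, 3, 10, 1, 9 → max 10
Option 3 regrets: 7, 1, 8, 6, 5 → max 8
Option 4 regrets: 1, 6, 5, 1, 7 → max 7
Option 5 regrets: 0, 0, 9, 4, 10 → max 10
Option 6 regrets: 0, 1, 11, 8, 10 → max 11
Option 7 regrets: 3, 0, 5, 0, 0 → max 5
Smallest max regret = 5 → Option 7.

Option 7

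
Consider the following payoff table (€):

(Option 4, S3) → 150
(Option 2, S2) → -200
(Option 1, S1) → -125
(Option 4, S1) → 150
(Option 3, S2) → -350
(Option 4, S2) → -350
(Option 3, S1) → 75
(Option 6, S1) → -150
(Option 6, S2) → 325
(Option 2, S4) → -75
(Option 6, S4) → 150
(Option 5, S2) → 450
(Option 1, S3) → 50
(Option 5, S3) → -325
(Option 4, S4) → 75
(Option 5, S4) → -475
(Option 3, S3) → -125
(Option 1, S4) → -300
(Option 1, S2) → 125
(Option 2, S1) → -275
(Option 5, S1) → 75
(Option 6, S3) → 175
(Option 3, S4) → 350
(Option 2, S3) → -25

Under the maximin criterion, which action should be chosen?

Row minima: Option 1=-300, Option 2=-275, Option 3=-350, Option 4=-350, Option 5=-475, Option 6=-150
Best worst-case = -150 → Option 6.

Option 6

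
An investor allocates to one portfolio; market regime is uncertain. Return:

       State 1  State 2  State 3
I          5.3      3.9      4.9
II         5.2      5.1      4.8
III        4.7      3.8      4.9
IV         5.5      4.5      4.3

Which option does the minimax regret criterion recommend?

II

Column bests: State 1=5.5, State 2=5.1, State 3=4.9.
I regrets: 0.2, 1.2, 0.0 → max 1.2
II regrets: 0.3, 0.0, 0.1 → max 0.3
III regrets: 0.8, 1.3, 0.0 → max 1.3
IV regrets: 0.0, 0.6, 0.6 → max 0.6
Smallest max regret = 0.3 → II.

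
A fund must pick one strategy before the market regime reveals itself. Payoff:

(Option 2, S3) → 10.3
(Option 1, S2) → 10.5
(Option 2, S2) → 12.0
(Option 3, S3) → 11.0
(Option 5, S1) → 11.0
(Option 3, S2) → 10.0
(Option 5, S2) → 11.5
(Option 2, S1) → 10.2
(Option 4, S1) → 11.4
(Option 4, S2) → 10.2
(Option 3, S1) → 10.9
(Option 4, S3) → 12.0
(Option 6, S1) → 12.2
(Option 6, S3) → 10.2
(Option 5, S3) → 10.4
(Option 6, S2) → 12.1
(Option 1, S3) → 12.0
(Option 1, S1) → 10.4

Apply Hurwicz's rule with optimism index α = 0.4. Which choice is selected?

Option 1: 0.4·12.0 + 0.6·10.4 = 11.04
Option 2: 0.4·12.0 + 0.6·10.2 = 10.92
Option 3: 0.4·11.0 + 0.6·10.0 = 10.4
Option 4: 0.4·12.0 + 0.6·10.2 = 10.92
Option 5: 0.4·11.5 + 0.6·10.4 = 10.84
Option 6: 0.4·12.2 + 0.6·10.2 = 11
Highest Hurwicz score = 11.04 → Option 1.

Option 1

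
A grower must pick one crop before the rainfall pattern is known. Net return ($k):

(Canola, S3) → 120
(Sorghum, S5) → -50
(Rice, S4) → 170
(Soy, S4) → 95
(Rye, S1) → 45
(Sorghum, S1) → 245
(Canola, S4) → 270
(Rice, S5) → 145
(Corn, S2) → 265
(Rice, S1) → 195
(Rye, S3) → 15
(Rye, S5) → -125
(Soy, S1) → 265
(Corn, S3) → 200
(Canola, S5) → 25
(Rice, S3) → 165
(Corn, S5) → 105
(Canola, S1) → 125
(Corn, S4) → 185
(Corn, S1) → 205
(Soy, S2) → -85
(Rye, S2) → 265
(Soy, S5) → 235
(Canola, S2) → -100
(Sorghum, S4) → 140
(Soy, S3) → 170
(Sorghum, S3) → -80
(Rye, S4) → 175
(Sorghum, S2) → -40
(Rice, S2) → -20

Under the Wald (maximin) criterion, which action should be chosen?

Corn

Row minima: Rice=-20, Sorghum=-80, Soy=-85, Corn=105, Canola=-100, Rye=-125
Best worst-case = 105 → Corn.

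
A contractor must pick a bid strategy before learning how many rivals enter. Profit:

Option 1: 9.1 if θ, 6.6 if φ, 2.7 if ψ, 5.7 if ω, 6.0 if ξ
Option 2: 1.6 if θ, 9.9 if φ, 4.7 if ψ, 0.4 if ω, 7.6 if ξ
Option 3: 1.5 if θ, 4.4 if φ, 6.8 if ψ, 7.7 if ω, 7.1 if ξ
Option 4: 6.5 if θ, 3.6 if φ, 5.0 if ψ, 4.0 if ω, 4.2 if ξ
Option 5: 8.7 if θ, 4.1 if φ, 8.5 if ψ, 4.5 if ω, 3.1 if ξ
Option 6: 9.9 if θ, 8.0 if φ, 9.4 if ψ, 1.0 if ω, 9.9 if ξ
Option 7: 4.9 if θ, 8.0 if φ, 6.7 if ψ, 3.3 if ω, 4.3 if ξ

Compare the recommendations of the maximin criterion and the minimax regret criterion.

Row minima: Option 1=2.7, Option 2=0.4, Option 3=1.5, Option 4=3.6, Option 5=3.1, Option 6=1.0, Option 7=3.3
Best worst-case = 3.6 → Option 4.
Column bests: θ=9.9, φ=9.9, ψ=9.4, ω=7.7, ξ=9.9.
Option 1 regrets: 0.8, 3.3, 6.7, 2.0, 3.9 → max 6.7
Option 2 regrets: 8.3, 0.0, 4.7, 7.3, 2.3 → max 8.3
Option 3 regrets: 8.4, 5.5, 2.6, 0.0, 2.8 → max 8.4
Option 4 regrets: 3.4, 6.3, 4.4, 3.7, 5.7 → max 6.3
Option 5 regrets: 1.2, 5.8, 0.9, 3.2, 6.8 → max 6.8
Option 6 regrets: 0.0, 1.9, 0.0, 6.7, 0.0 → max 6.7
Option 7 regrets: 5.0, 1.9, 2.7, 4.4, 5.6 → max 5.6
Smallest max regret = 5.6 → Option 7.

maximin → Option 4; minimax regret → Option 7 (disagree)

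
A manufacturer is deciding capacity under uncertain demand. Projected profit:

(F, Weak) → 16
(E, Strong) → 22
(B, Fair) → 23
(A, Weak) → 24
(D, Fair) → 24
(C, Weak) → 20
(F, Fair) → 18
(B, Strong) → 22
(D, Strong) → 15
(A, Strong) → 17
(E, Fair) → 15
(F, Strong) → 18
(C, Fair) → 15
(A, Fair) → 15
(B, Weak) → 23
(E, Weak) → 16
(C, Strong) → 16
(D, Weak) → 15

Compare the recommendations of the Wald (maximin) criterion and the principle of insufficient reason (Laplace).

Row minima: A=15, B=22, C=15, D=15, E=15, F=16
Best worst-case = 22 → B.
Row averages: A=56/3, B=68/3, C=17, D=18, E=53/3, F=52/3
Highest average = 68/3 → B.

maximin → B; laplace → B (agree)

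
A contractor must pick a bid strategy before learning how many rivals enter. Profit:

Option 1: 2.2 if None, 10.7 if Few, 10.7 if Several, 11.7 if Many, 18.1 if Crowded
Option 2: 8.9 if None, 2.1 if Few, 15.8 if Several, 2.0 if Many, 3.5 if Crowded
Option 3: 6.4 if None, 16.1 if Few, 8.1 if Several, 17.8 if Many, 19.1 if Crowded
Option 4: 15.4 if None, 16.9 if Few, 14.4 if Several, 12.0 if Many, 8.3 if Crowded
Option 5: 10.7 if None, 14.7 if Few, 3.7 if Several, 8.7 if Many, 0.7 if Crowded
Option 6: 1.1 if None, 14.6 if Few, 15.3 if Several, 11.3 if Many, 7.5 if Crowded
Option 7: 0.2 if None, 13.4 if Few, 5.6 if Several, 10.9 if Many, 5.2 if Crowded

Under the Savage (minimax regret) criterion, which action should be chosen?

Option 3

Column bests: None=15.4, Few=16.9, Several=15.8, Many=17.8, Crowded=19.1.
Option 1 regrets: 13.2, 6.2, 5.1, 6.1, 1.0 → max 13.2
Option 2 regrets: 6.5, 14.8, 0.0, 15.8, 15.6 → max 15.8
Option 3 regrets: 9.0, 0.8, 7.7, 0.0, 0.0 → max 9.0
Option 4 regrets: 0.0, 0.0, 1.4, 5.8, 10.8 → max 10.8
Option 5 regrets: 4.7, 2.2, 12.1, 9.1, 18.4 → max 18.4
Option 6 regrets: 14.3, 2.3, 0.5, 6.5, 11.6 → max 14.3
Option 7 regrets: 15.2, 3.5, 10.2, 6.9, 13.9 → max 15.2
Smallest max regret = 9.0 → Option 3.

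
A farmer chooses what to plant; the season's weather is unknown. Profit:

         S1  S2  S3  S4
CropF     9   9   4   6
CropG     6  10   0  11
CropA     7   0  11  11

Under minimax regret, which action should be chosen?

Column bests: S1=9, S2=10, S3=11, S4=11.
CropF regrets: 0, 1, 7, 5 → max 7
CropG regrets: 3, 0, 11, 0 → max 11
CropA regrets: 2, 10, 0, 0 → max 10
Smallest max regret = 7 → CropF.

CropF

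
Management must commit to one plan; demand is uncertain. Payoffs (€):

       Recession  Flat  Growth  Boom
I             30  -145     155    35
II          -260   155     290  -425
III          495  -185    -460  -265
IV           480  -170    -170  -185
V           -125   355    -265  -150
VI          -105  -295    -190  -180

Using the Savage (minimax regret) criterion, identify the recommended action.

Column bests: Recession=495, Flat=355, Growth=290, Boom=35.
I regrets: 465, 500, 135, 0 → max 500
II regrets: 755, 200, 0, 460 → max 755
III regrets: 0, 540, 750, 300 → max 750
IV regrets: 15, 525, 460, 220 → max 525
V regrets: 620, 0, 555, 185 → max 620
VI regrets: 600, 650, 480, 215 → max 650
Smallest max regret = 500 → I.

I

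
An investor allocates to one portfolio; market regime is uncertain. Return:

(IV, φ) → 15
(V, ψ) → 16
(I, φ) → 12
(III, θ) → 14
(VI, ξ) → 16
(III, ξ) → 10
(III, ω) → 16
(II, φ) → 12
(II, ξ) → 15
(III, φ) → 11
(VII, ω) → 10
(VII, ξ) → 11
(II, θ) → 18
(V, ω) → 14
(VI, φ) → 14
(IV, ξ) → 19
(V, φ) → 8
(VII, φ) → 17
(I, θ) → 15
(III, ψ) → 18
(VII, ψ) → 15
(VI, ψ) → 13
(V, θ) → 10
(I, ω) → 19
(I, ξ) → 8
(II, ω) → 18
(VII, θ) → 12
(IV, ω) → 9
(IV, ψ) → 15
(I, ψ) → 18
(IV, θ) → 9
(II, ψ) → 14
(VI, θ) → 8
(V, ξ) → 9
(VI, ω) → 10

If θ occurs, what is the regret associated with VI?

Best payoff under θ is 18.
Regret = 18 − 8 = 10.

10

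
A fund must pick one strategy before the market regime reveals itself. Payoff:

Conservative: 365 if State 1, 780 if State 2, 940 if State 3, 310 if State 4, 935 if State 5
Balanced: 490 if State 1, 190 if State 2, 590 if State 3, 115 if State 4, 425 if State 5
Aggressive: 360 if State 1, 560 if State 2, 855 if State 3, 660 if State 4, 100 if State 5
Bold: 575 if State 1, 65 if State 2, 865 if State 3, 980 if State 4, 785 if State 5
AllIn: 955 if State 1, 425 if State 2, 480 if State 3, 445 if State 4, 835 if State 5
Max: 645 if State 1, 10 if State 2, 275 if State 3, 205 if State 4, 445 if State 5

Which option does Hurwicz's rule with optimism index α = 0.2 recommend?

Conservative: 0.2·940 + 0.8·310 = 436
Balanced: 0.2·590 + 0.8·115 = 210
Aggressive: 0.2·855 + 0.8·100 = 251
Bold: 0.2·980 + 0.8·65 = 248
AllIn: 0.2·955 + 0.8·425 = 531
Max: 0.2·645 + 0.8·10 = 137
Highest Hurwicz score = 531 → AllIn.

AllIn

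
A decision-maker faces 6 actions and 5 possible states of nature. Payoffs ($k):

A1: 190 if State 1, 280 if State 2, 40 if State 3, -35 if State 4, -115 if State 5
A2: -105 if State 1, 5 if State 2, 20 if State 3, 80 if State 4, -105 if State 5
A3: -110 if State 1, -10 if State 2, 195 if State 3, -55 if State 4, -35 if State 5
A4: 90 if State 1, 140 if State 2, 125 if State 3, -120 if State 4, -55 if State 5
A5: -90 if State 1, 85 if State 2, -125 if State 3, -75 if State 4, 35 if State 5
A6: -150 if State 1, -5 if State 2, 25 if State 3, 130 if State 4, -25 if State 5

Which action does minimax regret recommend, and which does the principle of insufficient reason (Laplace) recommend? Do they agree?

minimax regret → A1; laplace → A1 (agree)

Column bests: State 1=190, State 2=280, State 3=195, State 4=130, State 5=35.
A1 regrets: 0, 0, 155, 165, 150 → max 165
A2 regrets: 295, 275, 175, 50, 140 → max 295
A3 regrets: 300, 290, 0, 185, 70 → max 300
A4 regrets: 100, 140, 70, 250, 90 → max 250
A5 regrets: 280, 195, 320, 205, 0 → max 320
A6 regrets: 340, 285, 170, 0, 60 → max 340
Smallest max regret = 165 → A1.
Row averages: A1=72, A2=-21, A3=-3, A4=36, A5=-34, A6=-5
Highest average = 72 → A1.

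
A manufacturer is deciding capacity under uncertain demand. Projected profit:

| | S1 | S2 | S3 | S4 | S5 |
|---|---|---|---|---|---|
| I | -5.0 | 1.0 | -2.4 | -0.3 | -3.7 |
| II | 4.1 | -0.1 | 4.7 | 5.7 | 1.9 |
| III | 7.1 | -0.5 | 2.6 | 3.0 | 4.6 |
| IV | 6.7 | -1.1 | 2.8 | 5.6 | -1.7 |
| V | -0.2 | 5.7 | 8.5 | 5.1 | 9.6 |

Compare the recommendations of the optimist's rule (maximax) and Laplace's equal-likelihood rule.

maximax → V; laplace → V (agree)

Row maxima: I=1.0, II=5.7, III=7.1, IV=6.7, V=9.6
Best best-case = 9.6 → V.
Row averages: I=-2.08, II=3.26, III=3.36, IV=2.46, V=5.74
Highest average = 5.74 → V.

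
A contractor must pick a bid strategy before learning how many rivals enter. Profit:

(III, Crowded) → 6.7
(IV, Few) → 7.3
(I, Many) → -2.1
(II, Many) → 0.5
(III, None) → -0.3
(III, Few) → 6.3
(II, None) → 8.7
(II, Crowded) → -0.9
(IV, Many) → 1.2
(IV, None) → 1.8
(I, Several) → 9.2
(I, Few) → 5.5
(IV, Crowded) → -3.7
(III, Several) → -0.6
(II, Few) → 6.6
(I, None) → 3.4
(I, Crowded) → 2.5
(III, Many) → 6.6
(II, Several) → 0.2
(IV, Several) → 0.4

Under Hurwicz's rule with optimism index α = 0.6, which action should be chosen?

II

I: 0.6·9.2 + 0.4·(-2.1) = 4.68
II: 0.6·8.7 + 0.4·(-0.9) = 4.86
III: 0.6·6.7 + 0.4·(-0.6) = 3.78
IV: 0.6·7.3 + 0.4·(-3.7) = 2.9
Highest Hurwicz score = 4.86 → II.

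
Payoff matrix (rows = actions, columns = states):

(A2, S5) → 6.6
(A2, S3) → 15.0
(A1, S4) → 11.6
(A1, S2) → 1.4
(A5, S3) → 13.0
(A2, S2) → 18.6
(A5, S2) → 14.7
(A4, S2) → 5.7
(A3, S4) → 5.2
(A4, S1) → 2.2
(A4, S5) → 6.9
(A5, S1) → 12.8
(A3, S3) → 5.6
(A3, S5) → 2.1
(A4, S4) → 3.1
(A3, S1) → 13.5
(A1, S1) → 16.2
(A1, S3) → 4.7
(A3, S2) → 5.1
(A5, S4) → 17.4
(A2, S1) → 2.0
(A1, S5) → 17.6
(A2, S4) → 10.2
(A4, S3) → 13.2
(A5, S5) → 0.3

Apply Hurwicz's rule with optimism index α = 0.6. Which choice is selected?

A2

A1: 0.6·17.6 + 0.4·1.4 = 11.12
A2: 0.6·18.6 + 0.4·2.0 = 11.96
A3: 0.6·13.5 + 0.4·2.1 = 8.94
A4: 0.6·13.2 + 0.4·2.2 = 8.8
A5: 0.6·17.4 + 0.4·0.3 = 10.56
Highest Hurwicz score = 11.96 → A2.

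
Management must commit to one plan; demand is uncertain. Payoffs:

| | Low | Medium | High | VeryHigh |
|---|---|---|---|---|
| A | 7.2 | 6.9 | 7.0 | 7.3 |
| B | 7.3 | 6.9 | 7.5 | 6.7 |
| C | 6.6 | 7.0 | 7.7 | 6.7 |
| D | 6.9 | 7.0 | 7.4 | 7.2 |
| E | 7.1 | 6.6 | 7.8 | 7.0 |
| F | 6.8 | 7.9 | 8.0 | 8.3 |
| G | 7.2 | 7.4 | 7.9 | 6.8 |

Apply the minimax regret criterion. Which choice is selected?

F

Column bests: Low=7.3, Medium=7.9, High=8.0, VeryHigh=8.3.
A regrets: 0.1, 1.0, 1.0, 1.0 → max 1.0
B regrets: 0.0, 1.0, 0.5, 1.6 → max 1.6
C regrets: 0.7, 0.9, 0.3, 1.6 → max 1.6
D regrets: 0.4, 0.9, 0.6, 1.1 → max 1.1
E regrets: 0.2, 1.3, 0.2, 1.3 → max 1.3
F regrets: 0.5, 0.0, 0.0, 0.0 → max 0.5
G regrets: 0.1, 0.5, 0.1, 1.5 → max 1.5
Smallest max regret = 0.5 → F.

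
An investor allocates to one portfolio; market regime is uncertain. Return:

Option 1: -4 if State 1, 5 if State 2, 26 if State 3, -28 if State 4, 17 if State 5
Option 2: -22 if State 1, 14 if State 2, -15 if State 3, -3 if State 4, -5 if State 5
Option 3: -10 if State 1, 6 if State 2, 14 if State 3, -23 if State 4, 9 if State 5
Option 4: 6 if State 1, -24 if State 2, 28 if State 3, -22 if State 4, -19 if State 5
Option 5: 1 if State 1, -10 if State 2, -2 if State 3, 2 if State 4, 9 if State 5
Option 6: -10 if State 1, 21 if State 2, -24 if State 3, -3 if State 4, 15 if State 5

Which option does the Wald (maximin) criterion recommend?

Row minima: Option 1=-28, Option 2=-22, Option 3=-23, Option 4=-24, Option 5=-10, Option 6=-24
Best worst-case = -10 → Option 5.

Option 5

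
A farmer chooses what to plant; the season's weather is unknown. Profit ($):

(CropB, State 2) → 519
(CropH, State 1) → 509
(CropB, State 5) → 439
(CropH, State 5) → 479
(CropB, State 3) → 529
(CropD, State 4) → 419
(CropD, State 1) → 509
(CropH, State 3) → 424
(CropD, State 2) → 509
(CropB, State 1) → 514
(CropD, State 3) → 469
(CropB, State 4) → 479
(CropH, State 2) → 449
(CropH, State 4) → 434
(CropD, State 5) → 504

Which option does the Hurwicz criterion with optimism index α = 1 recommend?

CropH: 1·509 + 0·424 = 509
CropB: 1·529 + 0·439 = 529
CropD: 1·509 + 0·419 = 509
Highest Hurwicz score = 529 → CropB.

CropB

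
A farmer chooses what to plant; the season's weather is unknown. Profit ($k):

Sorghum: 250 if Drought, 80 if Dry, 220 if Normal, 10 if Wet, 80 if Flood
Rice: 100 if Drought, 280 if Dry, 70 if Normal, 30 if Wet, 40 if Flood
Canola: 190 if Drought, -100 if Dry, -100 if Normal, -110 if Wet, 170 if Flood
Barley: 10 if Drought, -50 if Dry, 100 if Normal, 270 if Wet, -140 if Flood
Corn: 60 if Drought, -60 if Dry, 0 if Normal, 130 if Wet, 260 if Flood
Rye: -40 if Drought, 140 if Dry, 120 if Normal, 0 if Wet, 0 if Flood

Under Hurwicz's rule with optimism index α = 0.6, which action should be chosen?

Sorghum: 0.6·250 + 0.4·10 = 154
Rice: 0.6·280 + 0.4·30 = 180
Canola: 0.6·190 + 0.4·(-110) = 70
Barley: 0.6·270 + 0.4·(-140) = 106
Corn: 0.6·260 + 0.4·(-60) = 132
Rye: 0.6·140 + 0.4·(-40) = 68
Highest Hurwicz score = 180 → Rice.

Rice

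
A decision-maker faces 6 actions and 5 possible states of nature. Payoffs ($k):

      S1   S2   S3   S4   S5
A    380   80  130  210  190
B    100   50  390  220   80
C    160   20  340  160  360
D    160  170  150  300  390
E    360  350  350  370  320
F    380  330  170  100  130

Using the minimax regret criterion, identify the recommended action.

Column bests: S1=380, S2=350, S3=390, S4=370, S5=390.
A regrets: 0, 270, 260, 160, 200 → max 270
B regrets: 280, 300, 0, 150, 310 → max 310
C regrets: 220, 330, 50, 210, 30 → max 330
D regrets: 220, 180, 240, 70, 0 → max 240
E regrets: 20, 0, 40, 0, 70 → max 70
F regrets: 0, 20, 220, 270, 260 → max 270
Smallest max regret = 70 → E.

E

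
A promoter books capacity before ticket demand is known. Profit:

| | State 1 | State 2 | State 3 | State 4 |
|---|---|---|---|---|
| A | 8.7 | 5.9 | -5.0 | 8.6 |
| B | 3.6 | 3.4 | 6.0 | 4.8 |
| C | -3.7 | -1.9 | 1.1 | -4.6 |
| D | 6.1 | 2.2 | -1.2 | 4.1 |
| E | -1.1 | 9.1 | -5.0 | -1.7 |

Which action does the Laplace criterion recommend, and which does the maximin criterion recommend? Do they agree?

Row averages: A=4.55, B=4.45, C=-2.275, D=2.8, E=0.325
Highest average = 4.55 → A.
Row minima: A=-5.0, B=3.4, C=-4.6, D=-1.2, E=-5.0
Best worst-case = 3.4 → B.

laplace → A; maximin → B (disagree)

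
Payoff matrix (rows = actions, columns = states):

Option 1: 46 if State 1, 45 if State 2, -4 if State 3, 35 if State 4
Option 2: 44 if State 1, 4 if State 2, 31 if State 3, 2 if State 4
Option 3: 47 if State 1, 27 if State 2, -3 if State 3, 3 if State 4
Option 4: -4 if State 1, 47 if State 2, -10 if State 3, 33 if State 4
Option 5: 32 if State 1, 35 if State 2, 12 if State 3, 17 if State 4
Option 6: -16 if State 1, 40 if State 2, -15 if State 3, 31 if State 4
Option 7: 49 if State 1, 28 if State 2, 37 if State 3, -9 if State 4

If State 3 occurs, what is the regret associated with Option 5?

Best payoff under State 3 is 37.
Regret = 37 − 12 = 25.

25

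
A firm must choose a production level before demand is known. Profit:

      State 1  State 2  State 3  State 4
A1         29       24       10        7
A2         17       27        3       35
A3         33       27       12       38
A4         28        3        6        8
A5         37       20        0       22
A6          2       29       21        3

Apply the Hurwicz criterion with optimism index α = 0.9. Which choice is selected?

A3

A1: 0.9·29 + 0.1·7 = 26.8
A2: 0.9·35 + 0.1·3 = 31.8
A3: 0.9·38 + 0.1·12 = 35.4
A4: 0.9·28 + 0.1·3 = 25.5
A5: 0.9·37 + 0.1·0 = 33.3
A6: 0.9·29 + 0.1·2 = 26.3
Highest Hurwicz score = 35.4 → A3.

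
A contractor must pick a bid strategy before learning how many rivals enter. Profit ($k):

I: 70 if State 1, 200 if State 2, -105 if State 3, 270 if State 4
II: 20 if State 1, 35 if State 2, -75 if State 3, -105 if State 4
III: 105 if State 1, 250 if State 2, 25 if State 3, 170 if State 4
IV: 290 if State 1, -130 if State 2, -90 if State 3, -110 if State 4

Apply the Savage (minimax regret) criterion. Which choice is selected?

Column bests: State 1=290, State 2=250, State 3=25, State 4=270.
I regrets: 220, 50, 130, 0 → max 220
II regrets: 270, 215, 100, 375 → max 375
III regrets: 185, 0, 0, 100 → max 185
IV regrets: 0, 380, 115, 380 → max 380
Smallest max regret = 185 → III.

III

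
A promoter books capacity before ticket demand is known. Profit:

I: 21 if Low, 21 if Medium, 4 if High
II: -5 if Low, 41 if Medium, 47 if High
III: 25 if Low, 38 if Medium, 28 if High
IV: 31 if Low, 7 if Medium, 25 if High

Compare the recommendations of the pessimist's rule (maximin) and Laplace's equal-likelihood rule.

maximin → III; laplace → III (agree)

Row minima: I=4, II=-5, III=25, IV=7
Best worst-case = 25 → III.
Row averages: I=46/3, II=83/3, III=91/3, IV=21
Highest average = 91/3 → III.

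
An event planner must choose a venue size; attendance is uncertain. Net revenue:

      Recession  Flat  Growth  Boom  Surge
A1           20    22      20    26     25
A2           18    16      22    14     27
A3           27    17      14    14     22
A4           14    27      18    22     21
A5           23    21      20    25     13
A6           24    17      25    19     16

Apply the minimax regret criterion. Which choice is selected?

Column bests: Recession=27, Flat=27, Growth=25, Boom=26, Surge=27.
A1 regrets: 7, 5, 5, 0, 2 → max 7
A2 regrets: 9, 11, 3, 12, 0 → max 12
A3 regrets: 0, 10, 11, 12, 5 → max 12
A4 regrets: 13, 0, 7, 4, 6 → max 13
A5 regrets: 4, 6, 5, 1, 14 → max 14
A6 regrets: 3, 10, 0, 7, 11 → max 11
Smallest max regret = 7 → A1.

A1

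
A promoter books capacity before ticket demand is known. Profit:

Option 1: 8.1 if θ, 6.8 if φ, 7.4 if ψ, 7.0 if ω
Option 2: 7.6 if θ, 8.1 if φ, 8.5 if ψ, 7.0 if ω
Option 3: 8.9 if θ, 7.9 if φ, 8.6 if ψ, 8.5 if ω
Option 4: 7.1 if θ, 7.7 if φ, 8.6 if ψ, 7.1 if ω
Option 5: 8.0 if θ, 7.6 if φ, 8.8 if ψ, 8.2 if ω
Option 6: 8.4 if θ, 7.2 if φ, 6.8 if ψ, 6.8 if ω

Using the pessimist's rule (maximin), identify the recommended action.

Option 3

Row minima: Option 1=6.8, Option 2=7.0, Option 3=7.9, Option 4=7.1, Option 5=7.6, Option 6=6.8
Best worst-case = 7.9 → Option 3.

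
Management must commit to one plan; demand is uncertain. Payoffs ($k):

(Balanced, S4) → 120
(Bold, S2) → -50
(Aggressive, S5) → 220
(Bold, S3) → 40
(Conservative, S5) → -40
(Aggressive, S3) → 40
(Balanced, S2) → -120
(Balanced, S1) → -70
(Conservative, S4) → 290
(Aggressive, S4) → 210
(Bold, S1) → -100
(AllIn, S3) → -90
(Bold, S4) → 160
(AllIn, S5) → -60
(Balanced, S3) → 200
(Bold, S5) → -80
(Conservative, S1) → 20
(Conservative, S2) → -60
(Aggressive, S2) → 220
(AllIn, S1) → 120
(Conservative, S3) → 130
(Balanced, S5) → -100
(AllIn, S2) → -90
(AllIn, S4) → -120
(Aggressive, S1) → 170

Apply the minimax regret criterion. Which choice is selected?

Column bests: S1=170, S2=220, S3=200, S4=290, S5=220.
Conservative regrets: 150, 280, 70, 0, 260 → max 280
Balanced regrets: 240, 340, 0, 170, 320 → max 340
Aggressive regrets: 0, 0, 160, 80, 0 → max 160
Bold regrets: 270, 270, 160, 130, 300 → max 300
AllIn regrets: 50, 310, 290, 410, 280 → max 410
Smallest max regret = 160 → Aggressive.

Aggressive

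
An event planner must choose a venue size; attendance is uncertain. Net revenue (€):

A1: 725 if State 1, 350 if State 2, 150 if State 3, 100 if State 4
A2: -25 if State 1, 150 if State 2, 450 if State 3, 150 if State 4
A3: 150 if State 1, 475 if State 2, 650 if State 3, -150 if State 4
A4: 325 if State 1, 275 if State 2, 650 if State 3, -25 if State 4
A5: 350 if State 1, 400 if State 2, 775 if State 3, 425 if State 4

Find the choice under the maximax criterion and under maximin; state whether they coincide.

maximax → A5; maximin → A5 (agree)

Row maxima: A1=725, A2=450, A3=650, A4=650, A5=775
Best best-case = 775 → A5.
Row minima: A1=100, A2=-25, A3=-150, A4=-25, A5=350
Best worst-case = 350 → A5.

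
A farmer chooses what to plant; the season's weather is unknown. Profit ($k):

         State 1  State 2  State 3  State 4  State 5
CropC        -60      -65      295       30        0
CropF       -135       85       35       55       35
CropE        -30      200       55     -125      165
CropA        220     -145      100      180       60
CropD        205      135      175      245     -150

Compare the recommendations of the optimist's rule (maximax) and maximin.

maximax → CropC; maximin → CropC (agree)

Row maxima: CropC=295, CropF=85, CropE=200, CropA=220, CropD=245
Best best-case = 295 → CropC.
Row minima: CropC=-65, CropF=-135, CropE=-125, CropA=-145, CropD=-150
Best worst-case = -65 → CropC.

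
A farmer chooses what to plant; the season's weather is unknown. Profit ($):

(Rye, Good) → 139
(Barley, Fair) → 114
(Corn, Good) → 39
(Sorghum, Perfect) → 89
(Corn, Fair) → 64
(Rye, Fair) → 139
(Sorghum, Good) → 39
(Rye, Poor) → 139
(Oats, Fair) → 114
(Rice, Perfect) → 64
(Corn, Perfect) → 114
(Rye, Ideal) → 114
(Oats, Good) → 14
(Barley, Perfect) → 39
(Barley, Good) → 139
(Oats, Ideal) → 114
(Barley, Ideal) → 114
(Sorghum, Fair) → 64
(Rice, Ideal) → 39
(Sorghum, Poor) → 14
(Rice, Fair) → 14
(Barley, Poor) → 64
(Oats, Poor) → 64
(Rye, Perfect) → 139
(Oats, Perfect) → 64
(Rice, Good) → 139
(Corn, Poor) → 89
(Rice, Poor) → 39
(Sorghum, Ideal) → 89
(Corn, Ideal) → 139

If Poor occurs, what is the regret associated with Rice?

Best payoff under Poor is 139.
Regret = 139 − 39 = 100.

100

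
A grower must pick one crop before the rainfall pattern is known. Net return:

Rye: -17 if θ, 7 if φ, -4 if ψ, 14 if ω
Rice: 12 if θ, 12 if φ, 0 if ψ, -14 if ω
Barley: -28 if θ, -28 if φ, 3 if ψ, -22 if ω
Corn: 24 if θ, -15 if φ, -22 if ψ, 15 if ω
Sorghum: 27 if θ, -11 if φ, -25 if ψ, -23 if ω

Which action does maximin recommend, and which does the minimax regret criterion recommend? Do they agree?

Row minima: Rye=-17, Rice=-14, Barley=-28, Corn=-22, Sorghum=-25
Best worst-case = -14 → Rice.
Column bests: θ=27, φ=12, ψ=3, ω=15.
Rye regrets: 44, 5, 7, 1 → max 44
Rice regrets: 15, 0, 3, 29 → max 29
Barley regrets: 55, 40, 0, 37 → max 55
Corn regrets: 3, 27, 25, 0 → max 27
Sorghum regrets: 0, 23, 28, 38 → max 38
Smallest max regret = 27 → Corn.

maximin → Rice; minimax regret → Corn (disagree)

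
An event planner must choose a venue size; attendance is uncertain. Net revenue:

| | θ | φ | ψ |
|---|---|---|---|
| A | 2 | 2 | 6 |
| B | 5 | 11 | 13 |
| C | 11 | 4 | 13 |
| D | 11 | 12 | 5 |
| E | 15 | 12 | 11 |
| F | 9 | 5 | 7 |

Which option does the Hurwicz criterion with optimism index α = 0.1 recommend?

A: 0.1·6 + 0.9·2 = 2.4
B: 0.1·13 + 0.9·5 = 5.8
C: 0.1·13 + 0.9·4 = 4.9
D: 0.1·12 + 0.9·5 = 5.7
E: 0.1·15 + 0.9·11 = 11.4
F: 0.1·9 + 0.9·5 = 5.4
Highest Hurwicz score = 11.4 → E.

E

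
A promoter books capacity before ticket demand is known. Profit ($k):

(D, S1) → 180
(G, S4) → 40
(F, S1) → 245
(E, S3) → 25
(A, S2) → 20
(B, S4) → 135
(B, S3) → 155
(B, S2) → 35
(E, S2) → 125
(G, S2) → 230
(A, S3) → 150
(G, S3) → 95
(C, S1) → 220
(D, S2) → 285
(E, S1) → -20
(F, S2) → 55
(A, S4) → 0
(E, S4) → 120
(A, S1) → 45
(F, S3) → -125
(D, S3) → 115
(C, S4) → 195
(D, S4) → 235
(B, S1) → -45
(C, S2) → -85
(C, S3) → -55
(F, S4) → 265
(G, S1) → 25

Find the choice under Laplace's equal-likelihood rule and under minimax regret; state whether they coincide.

laplace → D; minimax regret → D (agree)

Row averages: A=53.75, B=70, C=68.75, D=203.75, E=62.5, F=110, G=97.5
Highest average = 203.75 → D.
Column bests: S1=245, S2=285, S3=155, S4=265.
A regrets: 200, 265, 5, 265 → max 265
B regrets: 290, 250, 0, 130 → max 290
C regrets: 25, 370, 210, 70 → max 370
D regrets: 65, 0, 40, 30 → max 65
E regrets: 265, 160, 130, 145 → max 265
F regrets: 0, 230, 280, 0 → max 280
G regrets: 220, 55, 60, 225 → max 225
Smallest max regret = 65 → D.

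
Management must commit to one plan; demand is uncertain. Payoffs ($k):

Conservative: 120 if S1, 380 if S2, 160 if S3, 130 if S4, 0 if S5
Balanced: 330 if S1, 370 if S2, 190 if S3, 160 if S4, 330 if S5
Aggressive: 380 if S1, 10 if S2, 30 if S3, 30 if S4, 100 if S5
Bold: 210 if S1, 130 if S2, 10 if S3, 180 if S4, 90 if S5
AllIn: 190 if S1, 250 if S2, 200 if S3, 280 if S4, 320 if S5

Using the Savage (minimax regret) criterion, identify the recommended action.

Balanced

Column bests: S1=380, S2=380, S3=200, S4=280, S5=330.
Conservative regrets: 260, 0, 40, 150, 330 → max 330
Balanced regrets: 50, 10, 10, 120, 0 → max 120
Aggressive regrets: 0, 370, 170, 250, 230 → max 370
Bold regrets: 170, 250, 190, 100, 240 → max 250
AllIn regrets: 190, 130, 0, 0, 10 → max 190
Smallest max regret = 120 → Balanced.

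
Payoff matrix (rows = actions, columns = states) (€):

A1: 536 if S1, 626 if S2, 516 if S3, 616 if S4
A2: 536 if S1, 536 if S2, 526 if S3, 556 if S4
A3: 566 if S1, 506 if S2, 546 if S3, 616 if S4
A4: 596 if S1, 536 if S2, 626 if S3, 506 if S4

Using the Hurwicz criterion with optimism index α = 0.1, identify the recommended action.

A2

A1: 0.1·626 + 0.9·516 = 527
A2: 0.1·556 + 0.9·526 = 529
A3: 0.1·616 + 0.9·506 = 517
A4: 0.1·626 + 0.9·506 = 518
Highest Hurwicz score = 529 → A2.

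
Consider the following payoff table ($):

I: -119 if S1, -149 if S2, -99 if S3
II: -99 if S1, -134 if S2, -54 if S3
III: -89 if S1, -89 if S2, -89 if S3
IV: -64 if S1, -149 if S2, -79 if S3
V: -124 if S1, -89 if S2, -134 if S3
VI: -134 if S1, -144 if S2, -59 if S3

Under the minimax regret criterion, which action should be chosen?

III

Column bests: S1=-64, S2=-89, S3=-54.
I regrets: 55, 60, 45 → max 60
II regrets: 35, 45, 0 → max 45
III regrets: 25, 0, 35 → max 35
IV regrets: 0, 60, 25 → max 60
V regrets: 60, 0, 80 → max 80
VI regrets: 70, 55, 5 → max 70
Smallest max regret = 35 → III.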